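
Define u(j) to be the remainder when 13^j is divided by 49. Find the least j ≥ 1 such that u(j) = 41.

3

u(0) = 1, u(1) = 13, u(2) = 22, u(3) = 41, u(4) = 43, u(5) = 20, u(6) = 15, u(7) = 48, u(8) = 36, u(9) = 27, u(10) = 8, u(11) = 6, u(12) = 29, u(13) = 34, u(14) = 1.
Since u(14) = u(0) = 1, the sequence is periodic with period 14.
The value 41 first appears (with j ≥ 1) at u(3).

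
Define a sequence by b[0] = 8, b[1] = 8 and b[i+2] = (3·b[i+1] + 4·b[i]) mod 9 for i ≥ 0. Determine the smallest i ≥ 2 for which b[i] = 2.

2

We have b[0] = 8; b[1] = 8; b[2] = 2; b[3] = 2; b[4] = 5; b[5] = 5; b[6] = 8; b[7] = 8.
Since (b[6], b[7]) = (b[0], b[1]) = (8, 8) (two consecutive terms determine the rest), the sequence is periodic with period 6.
The value 2 first appears (with i ≥ 2) at b[2].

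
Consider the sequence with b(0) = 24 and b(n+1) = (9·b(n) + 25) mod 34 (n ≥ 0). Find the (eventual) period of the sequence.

8

We have b(0) = 24; b(1) = 3; b(2) = 18; b(3) = 17; b(4) = 8; b(5) = 29; b(6) = 14; b(7) = 15; b(8) = 24.
The sequence repeats with period 8.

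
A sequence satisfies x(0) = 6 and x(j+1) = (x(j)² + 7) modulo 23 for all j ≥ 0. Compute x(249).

2

x(0) = 6; x(1) = 20; x(2) = 16; x(3) = 10; x(4) = 15; x(5) = 2; x(6) = 11; x(7) = 13; x(8) = 15.
Since x(8) = x(4) = 15, the sequence is eventually periodic: after a pre-period of length 4 it cycles with period 4.
For j ≥ 4, x(j) depends only on (j - 4) mod 4. (249 - 4) mod 4 = 1, so x(249) = x(5) = 2.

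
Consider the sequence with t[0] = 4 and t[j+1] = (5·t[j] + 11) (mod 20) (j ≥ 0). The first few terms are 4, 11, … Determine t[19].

1

Computing terms: t[0] = 4,  t[1] = 11,  t[2] = 6,  t[3] = 1,  t[4] = 16,  t[5] = 11.
Since t[5] = t[1] = 11, the sequence is eventually periodic: after a pre-period of length 1 it cycles with period 4.
For j ≥ 1, t[j] depends only on (j - 1) mod 4. (19 - 1) mod 4 = 2, so t[19] = t[3] = 1.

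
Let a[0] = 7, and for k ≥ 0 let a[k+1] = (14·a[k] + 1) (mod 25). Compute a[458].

2

Computing terms: a[0] = 7; a[1] = 24; a[2] = 12; a[3] = 19; a[4] = 17; a[5] = 14; a[6] = 22; a[7] = 9; a[8] = 2; a[9] = 4; a[10] = 7.
Since a[10] = a[0] = 7, the sequence is periodic with period 10.
So a[458] = a[0 + ((458-0) mod 10)] = a[8] = 2.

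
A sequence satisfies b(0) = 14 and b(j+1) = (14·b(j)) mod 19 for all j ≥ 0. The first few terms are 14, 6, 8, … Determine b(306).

14

Listing terms: b(0) = 14; b(1) = 6; b(2) = 8; b(3) = 17; b(4) = 10; b(5) = 7; b(6) = 3; b(7) = 4; b(8) = 18; b(9) = 5; b(10) = 13; b(11) = 11; b(12) = 2; b(13) = 9; b(14) = 12; b(15) = 16; b(16) = 15; b(17) = 1; b(18) = 14.
The sequence repeats with period 18.
(306 - 0) mod 18 = 0, so b(306) = b(0) = 14.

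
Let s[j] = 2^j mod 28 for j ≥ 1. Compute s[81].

8

s[1] = 2, s[2] = 4, s[3] = 8, s[4] = 16, s[5] = 4.
Since s[5] = s[2] = 4, the sequence is eventually periodic: after a pre-period of length 1 it cycles with period 3.
For j ≥ 2, s[j] depends only on (j - 2) mod 3. (81 - 2) mod 3 = 1, so s[81] = s[3] = 8.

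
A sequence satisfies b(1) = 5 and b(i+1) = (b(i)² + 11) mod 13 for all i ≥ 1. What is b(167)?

10

Listing terms: b(1) = 5,  b(2) = 10,  b(3) = 7,  b(4) = 8,  b(5) = 10.
Since b(5) = b(2) = 10, the sequence is eventually periodic: after a pre-period of length 1 it cycles with period 3.
For i ≥ 2, b(i) depends only on (i - 2) mod 3. (167 - 2) mod 3 = 0, so b(167) = b(2) = 10.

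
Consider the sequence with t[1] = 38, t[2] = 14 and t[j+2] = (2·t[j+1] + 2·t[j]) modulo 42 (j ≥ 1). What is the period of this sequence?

48

Listing terms: t[1] = 38,  t[2] = 14,  t[3] = 20,  t[4] = 26,  t[5] = 8,  t[6] = 26,  t[7] = 26,  t[8] = 20,  t[9] = 8,  t[10] = 14,  t[11] = 2,  t[12] = 32,  t[13] = 26,  t[14] = 32,  t[15] = 32,  t[16] = 2,  t[17] = 26,  t[18] = 14,  t[19] = 38,  t[20] = 20,  t[21] = 32,  t[22] = 20,  t[23] = 20,  t[24] = 38,  t[25] = 32,  t[26] = 14,  t[27] = 8,  t[28] = 2,  t[29] = 20,  t[30] = 2,  t[31] = 2,  t[32] = 8,  t[33] = 20,  t[34] = 14,  t[35] = 26,  t[36] = 38,  t[37] = 2,  t[38] = 38,  t[39] = 38,  t[40] = 26,  t[41] = 2,  t[42] = 14,  t[43] = 32,  t[44] = 8,  t[45] = 38,  t[46] = 8,  t[47] = 8,  t[48] = 32,  t[49] = 38,  t[50] = 14.
Since (t[49], t[50]) = (t[1], t[2]) = (38, 14) (two consecutive terms determine the rest), the sequence is periodic with period 48.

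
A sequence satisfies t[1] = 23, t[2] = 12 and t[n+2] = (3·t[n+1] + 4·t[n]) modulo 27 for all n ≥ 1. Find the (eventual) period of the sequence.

Listing terms: t[1] = 23, t[2] = 12, t[3] = 20, t[4] = 0, t[5] = 26, t[6] = 24, t[7] = 14, t[8] = 3, t[9] = 11, t[10] = 18, t[11] = 17, t[12] = 15, t[13] = 5, t[14] = 21, t[15] = 2, t[16] = 9, t[17] = 8, t[18] = 6, t[19] = 23, t[20] = 12.
The sequence repeats with period 18.

18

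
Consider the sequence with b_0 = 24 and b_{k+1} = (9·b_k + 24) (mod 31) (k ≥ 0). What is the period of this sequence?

We have b_0 = 24; b_1 = 23; b_2 = 14; b_3 = 26; b_4 = 10; b_5 = 21; b_6 = 27; b_7 = 19; b_8 = 9; b_9 = 12; b_{10} = 8; b_{11} = 3; b_{12} = 20; b_{13} = 18; b_{14} = 0; b_{15} = 24.
Since b_{15} = b_0 = 24, the sequence is periodic with period 15.

15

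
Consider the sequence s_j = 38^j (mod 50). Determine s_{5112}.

6

We have s_0 = 1,  s_1 = 38,  s_2 = 44,  s_3 = 22,  s_4 = 36,  s_5 = 18,  s_6 = 34,  s_7 = 42,  s_8 = 46,  s_9 = 48,  s_{10} = 24,  s_{11} = 12,  s_{12} = 6,  s_{13} = 28,  s_{14} = 14,  s_{15} = 32,  s_{16} = 16,  s_{17} = 8,  s_{18} = 4,  s_{19} = 2,  s_{20} = 26,  s_{21} = 38.
Since s_{21} = s_1 = 38, the sequence is eventually periodic: after a pre-period of length 1 it cycles with period 20.
For j ≥ 1, s_j depends only on (j - 1) mod 20. (5112 - 1) mod 20 = 11, so s_{5112} = s_{12} = 6.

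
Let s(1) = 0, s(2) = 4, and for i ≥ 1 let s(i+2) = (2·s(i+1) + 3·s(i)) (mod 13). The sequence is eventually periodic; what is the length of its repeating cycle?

6

We have s(1) = 0, s(2) = 4, s(3) = 8, s(4) = 2, s(5) = 2, s(6) = 10, s(7) = 0, s(8) = 4.
Since (s(7), s(8)) = (s(1), s(2)) = (0, 4) (two consecutive terms determine the rest), the sequence is periodic with period 6.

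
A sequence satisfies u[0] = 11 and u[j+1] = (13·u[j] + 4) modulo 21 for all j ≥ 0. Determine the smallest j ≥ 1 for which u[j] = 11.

6

Listing terms: u[0] = 11, u[1] = 0, u[2] = 4, u[3] = 14, u[4] = 18, u[5] = 7, u[6] = 11.
Since u[6] = u[0] = 11, the sequence is periodic with period 6.
The value 11 next appears (with j ≥ 1) at u[6].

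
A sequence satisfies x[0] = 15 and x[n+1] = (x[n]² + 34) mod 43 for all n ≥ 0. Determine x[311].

16

We have x[0] = 15, x[1] = 1, x[2] = 35, x[3] = 12, x[4] = 6, x[5] = 27, x[6] = 32, x[7] = 26, x[8] = 22, x[9] = 2, x[10] = 38, x[11] = 16, x[12] = 32.
Since x[12] = x[6] = 32, the sequence is eventually periodic: after a pre-period of length 6 it cycles with period 6.
For n ≥ 6, x[n] depends only on (n - 6) mod 6. (311 - 6) mod 6 = 5, so x[311] = x[11] = 16.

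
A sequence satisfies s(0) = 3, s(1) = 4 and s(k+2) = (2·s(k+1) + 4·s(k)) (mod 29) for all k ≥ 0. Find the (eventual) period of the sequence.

28

s(0) = 3,  s(1) = 4,  s(2) = 20,  s(3) = 27,  s(4) = 18,  s(5) = 28,  s(6) = 12,  s(7) = 20,  s(8) = 1,  s(9) = 24,  s(10) = 23,  s(11) = 26,  s(12) = 28,  s(13) = 15,  s(14) = 26,  s(15) = 25,  s(16) = 9,  s(17) = 2,  s(18) = 11,  s(19) = 1,  s(20) = 17,  s(21) = 9,  s(22) = 28,  s(23) = 5,  s(24) = 6,  s(25) = 3,  s(26) = 1,  s(27) = 14,  s(28) = 3,  s(29) = 4.
The sequence repeats with period 28.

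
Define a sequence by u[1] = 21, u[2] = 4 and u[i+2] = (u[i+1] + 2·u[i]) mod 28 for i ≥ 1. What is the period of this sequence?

6

We have u[1] = 21,  u[2] = 4,  u[3] = 18,  u[4] = 26,  u[5] = 6,  u[6] = 2,  u[7] = 14,  u[8] = 18,  u[9] = 18,  u[10] = 26.
Since (u[9], u[10]) = (u[3], u[4]) = (18, 26) (two consecutive terms determine the rest), the sequence is eventually periodic: after a pre-period of length 2 it cycles with period 6.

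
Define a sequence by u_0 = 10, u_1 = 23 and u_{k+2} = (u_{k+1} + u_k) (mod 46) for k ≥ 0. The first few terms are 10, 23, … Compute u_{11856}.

10

Computing terms: u_0 = 10,  u_1 = 23,  u_2 = 33,  u_3 = 10,  u_4 = 43,  u_5 = 7,  u_6 = 4,  u_7 = 11,  u_8 = 15,  u_9 = 26,  u_{10} = 41,  u_{11} = 21,  u_{12} = 16,  u_{13} = 37,  u_{14} = 7,  u_{15} = 44,  u_{16} = 5,  u_{17} = 3,  u_{18} = 8,  u_{19} = 11,  u_{20} = 19,  u_{21} = 30,  u_{22} = 3,  u_{23} = 33,  u_{24} = 36,  u_{25} = 23,  u_{26} = 13,  u_{27} = 36,  u_{28} = 3,  u_{29} = 39,  u_{30} = 42,  u_{31} = 35,  u_{32} = 31,  u_{33} = 20,  u_{34} = 5,  u_{35} = 25,  u_{36} = 30,  u_{37} = 9,  u_{38} = 39,  u_{39} = 2,  u_{40} = 41,  u_{41} = 43,  u_{42} = 38,  u_{43} = 35,  u_{44} = 27,  u_{45} = 16,  u_{46} = 43,  u_{47} = 13,  u_{48} = 10,  u_{49} = 23.
The sequence repeats with period 48.
So u_{11856} = u_{0 + ((11856-0) mod 48)} = u_0 = 10.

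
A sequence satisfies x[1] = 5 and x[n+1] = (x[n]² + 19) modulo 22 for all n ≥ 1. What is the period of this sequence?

Listing terms: x[1] = 5, x[2] = 0, x[3] = 19, x[4] = 6, x[5] = 11, x[6] = 8, x[7] = 17, x[8] = 0.
Since x[8] = x[2] = 0, the sequence is eventually periodic: after a pre-period of length 1 it cycles with period 6.

6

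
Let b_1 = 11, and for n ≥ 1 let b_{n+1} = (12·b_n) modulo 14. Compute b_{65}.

8

We have b_1 = 11, b_2 = 6, b_3 = 2, b_4 = 10, b_5 = 8, b_6 = 12, b_7 = 4, b_8 = 6.
Since b_8 = b_2 = 6, the sequence is eventually periodic: after a pre-period of length 1 it cycles with period 6.
For n ≥ 2, b_n depends only on (n - 2) mod 6. (65 - 2) mod 6 = 3, so b_{65} = b_5 = 8.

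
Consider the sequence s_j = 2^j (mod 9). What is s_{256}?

7

We have s_1 = 2,  s_2 = 4,  s_3 = 8,  s_4 = 7,  s_5 = 5,  s_6 = 1,  s_7 = 2.
Since s_7 = s_1 = 2, the sequence is periodic with period 6.
So s_{256} = s_{1 + ((256-1) mod 6)} = s_4 = 7.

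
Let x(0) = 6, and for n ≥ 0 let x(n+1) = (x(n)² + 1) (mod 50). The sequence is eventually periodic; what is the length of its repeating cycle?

Listing terms: x(0) = 6,  x(1) = 37,  x(2) = 20,  x(3) = 1,  x(4) = 2,  x(5) = 5,  x(6) = 26,  x(7) = 27,  x(8) = 30,  x(9) = 1.
Since x(9) = x(3) = 1, the sequence is eventually periodic: after a pre-period of length 3 it cycles with period 6.

6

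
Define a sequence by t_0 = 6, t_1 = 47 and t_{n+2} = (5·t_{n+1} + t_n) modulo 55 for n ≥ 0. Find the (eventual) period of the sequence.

24

We have t_0 = 6,  t_1 = 47,  t_2 = 21,  t_3 = 42,  t_4 = 11,  t_5 = 42,  t_6 = 1,  t_7 = 47,  t_8 = 16,  t_9 = 17,  t_{10} = 46,  t_{11} = 27,  t_{12} = 16,  t_{13} = 52,  t_{14} = 1,  t_{15} = 2,  t_{16} = 11,  t_{17} = 2,  t_{18} = 21,  t_{19} = 52,  t_{20} = 6,  t_{21} = 27,  t_{22} = 31,  t_{23} = 17,  t_{24} = 6,  t_{25} = 47.
The sequence repeats with period 24.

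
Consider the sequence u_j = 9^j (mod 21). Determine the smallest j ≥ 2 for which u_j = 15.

Computing terms: u_1 = 9,  u_2 = 18,  u_3 = 15,  u_4 = 9.
The sequence repeats with period 3.
The value 15 first appears (with j ≥ 2) at u_3.

3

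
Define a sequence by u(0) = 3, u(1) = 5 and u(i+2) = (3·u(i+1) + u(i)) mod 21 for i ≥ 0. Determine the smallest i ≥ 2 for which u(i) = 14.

u(0) = 3; u(1) = 5; u(2) = 18; u(3) = 17; u(4) = 6; u(5) = 14; u(6) = 6; u(7) = 11; u(8) = 18; u(9) = 2; u(10) = 3; u(11) = 11; u(12) = 15; u(13) = 14; u(14) = 15; u(15) = 17; u(16) = 3; u(17) = 5.
Since (u(16), u(17)) = (u(0), u(1)) = (3, 5) (two consecutive terms determine the rest), the sequence is periodic with period 16.
The value 14 first appears (with i ≥ 2) at u(5).

5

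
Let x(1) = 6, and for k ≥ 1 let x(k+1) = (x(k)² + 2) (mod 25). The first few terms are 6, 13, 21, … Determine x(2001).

6

We have x(1) = 6,  x(2) = 13,  x(3) = 21,  x(4) = 18,  x(5) = 1,  x(6) = 3,  x(7) = 11,  x(8) = 23,  x(9) = 6.
The sequence repeats with period 8.
(2001 - 1) mod 8 = 0, so x(2001) = x(1) = 6.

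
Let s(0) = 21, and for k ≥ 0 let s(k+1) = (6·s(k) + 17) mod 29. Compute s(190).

1

Listing terms: s(0) = 21,  s(1) = 27,  s(2) = 5,  s(3) = 18,  s(4) = 9,  s(5) = 13,  s(6) = 8,  s(7) = 7,  s(8) = 1,  s(9) = 23,  s(10) = 10,  s(11) = 19,  s(12) = 15,  s(13) = 20,  s(14) = 21.
The sequence repeats with period 14.
(190 - 0) mod 14 = 8, so s(190) = s(8) = 1.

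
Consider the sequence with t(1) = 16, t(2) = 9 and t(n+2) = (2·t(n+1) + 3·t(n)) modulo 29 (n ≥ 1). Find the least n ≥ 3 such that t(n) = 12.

t(1) = 16; t(2) = 9; t(3) = 8; t(4) = 14; t(5) = 23; t(6) = 1; t(7) = 13; t(8) = 0; t(9) = 10; t(10) = 20; t(11) = 12; t(12) = 26; t(13) = 1; t(14) = 22; t(15) = 18; t(16) = 15; t(17) = 26; t(18) = 10; t(19) = 11; t(20) = 23; t(21) = 21; t(22) = 24; t(23) = 24; t(24) = 4; t(25) = 22; t(26) = 27; t(27) = 4; t(28) = 2; t(29) = 16; t(30) = 9.
The sequence repeats with period 28.
The value 12 first appears (with n ≥ 3) at t(11).

11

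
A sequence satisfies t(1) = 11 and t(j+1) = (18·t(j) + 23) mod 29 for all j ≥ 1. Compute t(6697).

Listing terms: t(1) = 11,  t(2) = 18,  t(3) = 28,  t(4) = 5,  t(5) = 26,  t(6) = 27,  t(7) = 16,  t(8) = 21,  t(9) = 24,  t(10) = 20,  t(11) = 6,  t(12) = 15,  t(13) = 3,  t(14) = 19,  t(15) = 17,  t(16) = 10,  t(17) = 0,  t(18) = 23,  t(19) = 2,  t(20) = 1,  t(21) = 12,  t(22) = 7,  t(23) = 4,  t(24) = 8,  t(25) = 22,  t(26) = 13,  t(27) = 25,  t(28) = 9,  t(29) = 11.
The sequence repeats with period 28.
(6697 - 1) mod 28 = 4, so t(6697) = t(5) = 26.

26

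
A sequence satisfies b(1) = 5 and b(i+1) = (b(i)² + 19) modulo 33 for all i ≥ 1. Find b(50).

Listing terms: b(1) = 5,  b(2) = 11,  b(3) = 8,  b(4) = 17,  b(5) = 11.
Since b(5) = b(2) = 11, the sequence is eventually periodic: after a pre-period of length 1 it cycles with period 3.
For i ≥ 2, b(i) depends only on (i - 2) mod 3. (50 - 2) mod 3 = 0, so b(50) = b(2) = 11.

11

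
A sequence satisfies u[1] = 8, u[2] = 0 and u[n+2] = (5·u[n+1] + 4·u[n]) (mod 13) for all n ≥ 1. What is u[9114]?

3

Listing terms: u[1] = 8, u[2] = 0, u[3] = 6, u[4] = 4, u[5] = 5, u[6] = 2, u[7] = 4, u[8] = 2, u[9] = 0, u[10] = 8, u[11] = 1, u[12] = 11, u[13] = 7, u[14] = 1, u[15] = 7, u[16] = 0, u[17] = 2, u[18] = 10, u[19] = 6, u[20] = 5, u[21] = 10, u[22] = 5, u[23] = 0, u[24] = 7, u[25] = 9, u[26] = 8, u[27] = 11, u[28] = 9, u[29] = 11, u[30] = 0, u[31] = 5, u[32] = 12, u[33] = 2, u[34] = 6, u[35] = 12, u[36] = 6, u[37] = 0, u[38] = 11, u[39] = 3, u[40] = 7, u[41] = 8, u[42] = 3, u[43] = 8, u[44] = 0.
Since (u[43], u[44]) = (u[1], u[2]) = (8, 0) (two consecutive terms determine the rest), the sequence is periodic with period 42.
So u[9114] = u[1 + ((9114-1) mod 42)] = u[42] = 3.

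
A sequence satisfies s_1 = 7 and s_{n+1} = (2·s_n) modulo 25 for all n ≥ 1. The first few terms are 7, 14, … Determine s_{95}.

Computing terms: s_1 = 7,  s_2 = 14,  s_3 = 3,  s_4 = 6,  s_5 = 12,  s_6 = 24,  s_7 = 23,  s_8 = 21,  s_9 = 17,  s_{10} = 9,  s_{11} = 18,  s_{12} = 11,  s_{13} = 22,  s_{14} = 19,  s_{15} = 13,  s_{16} = 1,  s_{17} = 2,  s_{18} = 4,  s_{19} = 8,  s_{20} = 16,  s_{21} = 7.
The sequence repeats with period 20.
So s_{95} = s_{1 + ((95-1) mod 20)} = s_{15} = 13.

13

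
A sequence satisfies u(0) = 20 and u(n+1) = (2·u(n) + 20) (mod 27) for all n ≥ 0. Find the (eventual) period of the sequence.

Computing terms: u(0) = 20, u(1) = 6, u(2) = 5, u(3) = 3, u(4) = 26, u(5) = 18, u(6) = 2, u(7) = 24, u(8) = 14, u(9) = 21, u(10) = 8, u(11) = 9, u(12) = 11, u(13) = 15, u(14) = 23, u(15) = 12, u(16) = 17, u(17) = 0, u(18) = 20.
The sequence repeats with period 18.

18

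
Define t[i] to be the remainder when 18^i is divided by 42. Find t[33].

36

Computing terms: t[0] = 1, t[1] = 18, t[2] = 30, t[3] = 36, t[4] = 18.
Since t[4] = t[1] = 18, the sequence is eventually periodic: after a pre-period of length 1 it cycles with period 3.
For i ≥ 1, t[i] depends only on (i - 1) mod 3. (33 - 1) mod 3 = 2, so t[33] = t[3] = 36.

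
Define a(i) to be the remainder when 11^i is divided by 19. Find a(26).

We have a(0) = 1, a(1) = 11, a(2) = 7, a(3) = 1.
Since a(3) = a(0) = 1, the sequence is periodic with period 3.
(26 - 0) mod 3 = 2, so a(26) = a(2) = 7.

7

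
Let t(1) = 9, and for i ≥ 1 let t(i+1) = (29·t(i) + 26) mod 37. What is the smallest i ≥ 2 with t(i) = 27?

Listing terms: t(1) = 9, t(2) = 28, t(3) = 24, t(4) = 19, t(5) = 22, t(6) = 35, t(7) = 5, t(8) = 23, t(9) = 27, t(10) = 32, t(11) = 29, t(12) = 16, t(13) = 9.
The sequence repeats with period 12.
The value 27 first appears (with i ≥ 2) at t(9).

9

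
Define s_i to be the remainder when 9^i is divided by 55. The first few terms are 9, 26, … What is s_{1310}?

1

Listing terms: s_1 = 9; s_2 = 26; s_3 = 14; s_4 = 16; s_5 = 34; s_6 = 31; s_7 = 4; s_8 = 36; s_9 = 49; s_{10} = 1; s_{11} = 9.
Since s_{11} = s_1 = 9, the sequence is periodic with period 10.
(1310 - 1) mod 10 = 9, so s_{1310} = s_{10} = 1.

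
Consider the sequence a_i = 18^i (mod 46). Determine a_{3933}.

Computing terms: a_0 = 1; a_1 = 18; a_2 = 2; a_3 = 36; a_4 = 4; a_5 = 26; a_6 = 8; a_7 = 6; a_8 = 16; a_9 = 12; a_{10} = 32; a_{11} = 24; a_{12} = 18.
Since a_{12} = a_1 = 18, the sequence is eventually periodic: after a pre-period of length 1 it cycles with period 11.
For i ≥ 1, a_i depends only on (i - 1) mod 11. (3933 - 1) mod 11 = 5, so a_{3933} = a_6 = 8.

8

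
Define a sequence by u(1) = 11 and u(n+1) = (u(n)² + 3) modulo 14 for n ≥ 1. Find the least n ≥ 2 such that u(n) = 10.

Computing terms: u(1) = 11; u(2) = 12; u(3) = 7; u(4) = 10; u(5) = 5; u(6) = 0; u(7) = 3; u(8) = 12.
Since u(8) = u(2) = 12, the sequence is eventually periodic: after a pre-period of length 1 it cycles with period 6.
The value 10 first appears (with n ≥ 2) at u(4).

4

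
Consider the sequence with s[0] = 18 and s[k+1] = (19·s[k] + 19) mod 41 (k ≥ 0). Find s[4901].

Computing terms: s[0] = 18, s[1] = 33, s[2] = 31, s[3] = 34, s[4] = 9, s[5] = 26, s[6] = 21, s[7] = 8, s[8] = 7, s[9] = 29, s[10] = 37, s[11] = 25, s[12] = 2, s[13] = 16, s[14] = 36, s[15] = 6, s[16] = 10, s[17] = 4, s[18] = 13, s[19] = 20, s[20] = 30, s[21] = 15, s[22] = 17, s[23] = 14, s[24] = 39, s[25] = 22, s[26] = 27, s[27] = 40, s[28] = 0, s[29] = 19, s[30] = 11, s[31] = 23, s[32] = 5, s[33] = 32, s[34] = 12, s[35] = 1, s[36] = 38, s[37] = 3, s[38] = 35, s[39] = 28, s[40] = 18.
The sequence repeats with period 40.
(4901 - 0) mod 40 = 21, so s[4901] = s[21] = 15.

15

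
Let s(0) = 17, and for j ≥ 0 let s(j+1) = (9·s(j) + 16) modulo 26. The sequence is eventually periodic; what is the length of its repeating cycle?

3

Listing terms: s(0) = 17,  s(1) = 13,  s(2) = 3,  s(3) = 17.
The sequence repeats with period 3.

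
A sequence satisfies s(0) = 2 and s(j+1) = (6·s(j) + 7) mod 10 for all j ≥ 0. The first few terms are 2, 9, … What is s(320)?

7

s(0) = 2, s(1) = 9, s(2) = 1, s(3) = 3, s(4) = 5, s(5) = 7, s(6) = 9.
Since s(6) = s(1) = 9, the sequence is eventually periodic: after a pre-period of length 1 it cycles with period 5.
For j ≥ 1, s(j) depends only on (j - 1) mod 5. (320 - 1) mod 5 = 4, so s(320) = s(5) = 7.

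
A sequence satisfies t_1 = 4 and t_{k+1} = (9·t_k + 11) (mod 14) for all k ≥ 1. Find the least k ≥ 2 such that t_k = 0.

3

Computing terms: t_1 = 4; t_2 = 5; t_3 = 0; t_4 = 11; t_5 = 12; t_6 = 7; t_7 = 4.
Since t_7 = t_1 = 4, the sequence is periodic with period 6.
The value 0 first appears (with k ≥ 2) at t_3.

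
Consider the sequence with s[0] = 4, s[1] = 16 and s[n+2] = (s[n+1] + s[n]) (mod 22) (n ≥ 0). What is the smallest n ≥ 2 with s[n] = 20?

We have s[0] = 4; s[1] = 16; s[2] = 20; s[3] = 14; s[4] = 12; s[5] = 4; s[6] = 16.
The sequence repeats with period 5.
The value 20 first appears (with n ≥ 2) at s[2].

2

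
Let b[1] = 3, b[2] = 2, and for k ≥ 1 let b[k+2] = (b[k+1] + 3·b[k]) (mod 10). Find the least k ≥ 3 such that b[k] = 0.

b[1] = 3; b[2] = 2; b[3] = 1; b[4] = 7; b[5] = 0; b[6] = 1; b[7] = 1; b[8] = 4; b[9] = 7; b[10] = 9; b[11] = 0; b[12] = 7; b[13] = 7; b[14] = 8; b[15] = 9; b[16] = 3; b[17] = 0; b[18] = 9; b[19] = 9; b[20] = 6; b[21] = 3; b[22] = 1; b[23] = 0; b[24] = 3; b[25] = 3; b[26] = 2.
The sequence repeats with period 24.
The value 0 first appears (with k ≥ 3) at b[5].

5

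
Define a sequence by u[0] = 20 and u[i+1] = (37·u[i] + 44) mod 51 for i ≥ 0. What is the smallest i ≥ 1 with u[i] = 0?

Listing terms: u[0] = 20, u[1] = 19, u[2] = 33, u[3] = 41, u[4] = 31, u[5] = 18, u[6] = 47, u[7] = 49, u[8] = 21, u[9] = 5, u[10] = 25, u[11] = 0, u[12] = 44, u[13] = 40, u[14] = 45, u[15] = 26, u[16] = 37, u[17] = 36, u[18] = 50, u[19] = 7, u[20] = 48, u[21] = 35, u[22] = 13, u[23] = 15, u[24] = 38, u[25] = 22, u[26] = 42, u[27] = 17, u[28] = 10, u[29] = 6, u[30] = 11, u[31] = 43, u[32] = 3, u[33] = 2, u[34] = 16, u[35] = 24, u[36] = 14, u[37] = 1, u[38] = 30, u[39] = 32, u[40] = 4, u[41] = 39, u[42] = 8, u[43] = 34, u[44] = 27, u[45] = 23, u[46] = 28, u[47] = 9, u[48] = 20.
The sequence repeats with period 48.
The value 0 first appears (with i ≥ 1) at u[11].

11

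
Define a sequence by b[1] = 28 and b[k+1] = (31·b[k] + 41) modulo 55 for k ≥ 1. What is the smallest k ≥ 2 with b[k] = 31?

We have b[1] = 28,  b[2] = 29,  b[3] = 5,  b[4] = 31,  b[5] = 12,  b[6] = 28.
The sequence repeats with period 5.
The value 31 first appears (with k ≥ 2) at b[4].

4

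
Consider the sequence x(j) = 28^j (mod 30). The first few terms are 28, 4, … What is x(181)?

28

We have x(1) = 28, x(2) = 4, x(3) = 22, x(4) = 16, x(5) = 28.
Since x(5) = x(1) = 28, the sequence is periodic with period 4.
So x(181) = x(1 + ((181-1) mod 4)) = x(1) = 28.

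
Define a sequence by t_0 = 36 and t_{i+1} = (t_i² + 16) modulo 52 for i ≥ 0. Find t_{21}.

12

Computing terms: t_0 = 36,  t_1 = 12,  t_2 = 4,  t_3 = 32,  t_4 = 0,  t_5 = 16,  t_6 = 12.
Since t_6 = t_1 = 12, the sequence is eventually periodic: after a pre-period of length 1 it cycles with period 5.
For i ≥ 1, t_i depends only on (i - 1) mod 5. (21 - 1) mod 5 = 0, so t_{21} = t_1 = 12.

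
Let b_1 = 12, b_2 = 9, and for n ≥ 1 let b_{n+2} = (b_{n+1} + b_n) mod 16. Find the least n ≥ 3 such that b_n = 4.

We have b_1 = 12, b_2 = 9, b_3 = 5, b_4 = 14, b_5 = 3, b_6 = 1, b_7 = 4, b_8 = 5, b_9 = 9, b_{10} = 14, b_{11} = 7, b_{12} = 5, b_{13} = 12, b_{14} = 1, b_{15} = 13, b_{16} = 14, b_{17} = 11, b_{18} = 9, b_{19} = 4, b_{20} = 13, b_{21} = 1, b_{22} = 14, b_{23} = 15, b_{24} = 13, b_{25} = 12, b_{26} = 9.
The sequence repeats with period 24.
The value 4 first appears (with n ≥ 3) at b_7.

7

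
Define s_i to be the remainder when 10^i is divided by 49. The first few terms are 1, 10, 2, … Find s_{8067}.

Computing terms: s_0 = 1, s_1 = 10, s_2 = 2, s_3 = 20, s_4 = 4, s_5 = 40, s_6 = 8, s_7 = 31, s_8 = 16, s_9 = 13, s_{10} = 32, s_{11} = 26, s_{12} = 15, s_{13} = 3, s_{14} = 30, s_{15} = 6, s_{16} = 11, s_{17} = 12, s_{18} = 22, s_{19} = 24, s_{20} = 44, s_{21} = 48, s_{22} = 39, s_{23} = 47, s_{24} = 29, s_{25} = 45, s_{26} = 9, s_{27} = 41, s_{28} = 18, s_{29} = 33, s_{30} = 36, s_{31} = 17, s_{32} = 23, s_{33} = 34, s_{34} = 46, s_{35} = 19, s_{36} = 43, s_{37} = 38, s_{38} = 37, s_{39} = 27, s_{40} = 25, s_{41} = 5, s_{42} = 1.
The sequence repeats with period 42.
So s_{8067} = s_{0 + ((8067-0) mod 42)} = s_3 = 20.

20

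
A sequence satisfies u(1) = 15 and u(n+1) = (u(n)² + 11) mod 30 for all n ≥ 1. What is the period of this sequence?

We have u(1) = 15,  u(2) = 26,  u(3) = 27,  u(4) = 20,  u(5) = 21,  u(6) = 2,  u(7) = 15.
The sequence repeats with period 6.

6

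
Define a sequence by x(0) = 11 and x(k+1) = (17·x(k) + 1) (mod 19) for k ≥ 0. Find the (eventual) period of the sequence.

9

x(0) = 11, x(1) = 17, x(2) = 5, x(3) = 10, x(4) = 0, x(5) = 1, x(6) = 18, x(7) = 3, x(8) = 14, x(9) = 11.
The sequence repeats with period 9.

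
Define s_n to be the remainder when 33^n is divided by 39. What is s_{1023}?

18

Listing terms: s_0 = 1, s_1 = 33, s_2 = 36, s_3 = 18, s_4 = 9, s_5 = 24, s_6 = 12, s_7 = 6, s_8 = 3, s_9 = 21, s_{10} = 30, s_{11} = 15, s_{12} = 27, s_{13} = 33.
Since s_{13} = s_1 = 33, the sequence is eventually periodic: after a pre-period of length 1 it cycles with period 12.
For n ≥ 1, s_n depends only on (n - 1) mod 12. (1023 - 1) mod 12 = 2, so s_{1023} = s_3 = 18.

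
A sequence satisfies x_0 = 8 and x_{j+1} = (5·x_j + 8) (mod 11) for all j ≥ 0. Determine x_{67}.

6

We have x_0 = 8,  x_1 = 4,  x_2 = 6,  x_3 = 5,  x_4 = 0,  x_5 = 8.
The sequence repeats with period 5.
(67 - 0) mod 5 = 2, so x_{67} = x_2 = 6.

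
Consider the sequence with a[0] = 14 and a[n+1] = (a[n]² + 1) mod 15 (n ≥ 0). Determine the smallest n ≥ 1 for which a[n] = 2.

We have a[0] = 14; a[1] = 2; a[2] = 5; a[3] = 11; a[4] = 2.
Since a[4] = a[1] = 2, the sequence is eventually periodic: after a pre-period of length 1 it cycles with period 3.
The value 2 first appears (with n ≥ 1) at a[1].

1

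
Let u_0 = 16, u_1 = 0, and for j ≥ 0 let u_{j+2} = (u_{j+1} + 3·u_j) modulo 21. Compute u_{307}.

12

Computing terms: u_0 = 16, u_1 = 0, u_2 = 6, u_3 = 6, u_4 = 3, u_5 = 0, u_6 = 9, u_7 = 9, u_8 = 15, u_9 = 0, u_{10} = 3, u_{11} = 3, u_{12} = 12, u_{13} = 0, u_{14} = 15, u_{15} = 15, u_{16} = 18, u_{17} = 0, u_{18} = 12, u_{19} = 12, u_{20} = 6, u_{21} = 0, u_{22} = 18, u_{23} = 18, u_{24} = 9, u_{25} = 0, u_{26} = 6.
Since (u_{25}, u_{26}) = (u_1, u_2) = (0, 6) (two consecutive terms determine the rest), the sequence is eventually periodic: after a pre-period of length 1 it cycles with period 24.
For j ≥ 1, u_j depends only on (j - 1) mod 24. (307 - 1) mod 24 = 18, so u_{307} = u_{19} = 12.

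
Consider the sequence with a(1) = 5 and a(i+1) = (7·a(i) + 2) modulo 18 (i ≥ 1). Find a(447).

a(1) = 5; a(2) = 1; a(3) = 9; a(4) = 11; a(5) = 7; a(6) = 15; a(7) = 17; a(8) = 13; a(9) = 3; a(10) = 5.
The sequence repeats with period 9.
(447 - 1) mod 9 = 5, so a(447) = a(6) = 15.

15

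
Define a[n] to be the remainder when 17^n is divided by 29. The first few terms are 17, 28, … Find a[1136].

a[1] = 17,  a[2] = 28,  a[3] = 12,  a[4] = 1,  a[5] = 17.
The sequence repeats with period 4.
So a[1136] = a[1 + ((1136-1) mod 4)] = a[4] = 1.

1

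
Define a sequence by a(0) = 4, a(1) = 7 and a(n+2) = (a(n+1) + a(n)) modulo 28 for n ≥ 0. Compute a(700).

Listing terms: a(0) = 4, a(1) = 7, a(2) = 11, a(3) = 18, a(4) = 1, a(5) = 19, a(6) = 20, a(7) = 11, a(8) = 3, a(9) = 14, a(10) = 17, a(11) = 3, a(12) = 20, a(13) = 23, a(14) = 15, a(15) = 10, a(16) = 25, a(17) = 7, a(18) = 4, a(19) = 11, a(20) = 15, a(21) = 26, a(22) = 13, a(23) = 11, a(24) = 24, a(25) = 7, a(26) = 3, a(27) = 10, a(28) = 13, a(29) = 23, a(30) = 8, a(31) = 3, a(32) = 11, a(33) = 14, a(34) = 25, a(35) = 11, a(36) = 8, a(37) = 19, a(38) = 27, a(39) = 18, a(40) = 17, a(41) = 7, a(42) = 24, a(43) = 3, a(44) = 27, a(45) = 2, a(46) = 1, a(47) = 3, a(48) = 4, a(49) = 7.
Since (a(48), a(49)) = (a(0), a(1)) = (4, 7) (two consecutive terms determine the rest), the sequence is periodic with period 48.
(700 - 0) mod 48 = 28, so a(700) = a(28) = 13.

13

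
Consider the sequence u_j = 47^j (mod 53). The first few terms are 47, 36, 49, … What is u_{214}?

u_1 = 47, u_2 = 36, u_3 = 49, u_4 = 24, u_5 = 15, u_6 = 16, u_7 = 10, u_8 = 46, u_9 = 42, u_{10} = 13, u_{11} = 28, u_{12} = 44, u_{13} = 1, u_{14} = 47.
The sequence repeats with period 13.
So u_{214} = u_{1 + ((214-1) mod 13)} = u_6 = 16.

16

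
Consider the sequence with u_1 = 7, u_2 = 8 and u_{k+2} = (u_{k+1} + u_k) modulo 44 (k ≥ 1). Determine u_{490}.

We have u_1 = 7,  u_2 = 8,  u_3 = 15,  u_4 = 23,  u_5 = 38,  u_6 = 17,  u_7 = 11,  u_8 = 28,  u_9 = 39,  u_{10} = 23,  u_{11} = 18,  u_{12} = 41,  u_{13} = 15,  u_{14} = 12,  u_{15} = 27,  u_{16} = 39,  u_{17} = 22,  u_{18} = 17,  u_{19} = 39,  u_{20} = 12,  u_{21} = 7,  u_{22} = 19,  u_{23} = 26,  u_{24} = 1,  u_{25} = 27,  u_{26} = 28,  u_{27} = 11,  u_{28} = 39,  u_{29} = 6,  u_{30} = 1,  u_{31} = 7,  u_{32} = 8.
Since (u_{31}, u_{32}) = (u_1, u_2) = (7, 8) (two consecutive terms determine the rest), the sequence is periodic with period 30.
(490 - 1) mod 30 = 9, so u_{490} = u_{10} = 23.

23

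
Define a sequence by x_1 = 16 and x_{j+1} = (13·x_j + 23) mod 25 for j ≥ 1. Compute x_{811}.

x_1 = 16; x_2 = 6; x_3 = 1; x_4 = 11; x_5 = 16.
Since x_5 = x_1 = 16, the sequence is periodic with period 4.
So x_{811} = x_{1 + ((811-1) mod 4)} = x_3 = 1.

1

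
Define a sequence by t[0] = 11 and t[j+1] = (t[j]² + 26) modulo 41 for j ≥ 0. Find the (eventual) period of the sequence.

t[0] = 11; t[1] = 24; t[2] = 28; t[3] = 31; t[4] = 3; t[5] = 35; t[6] = 21; t[7] = 16; t[8] = 36; t[9] = 10; t[10] = 3.
Since t[10] = t[4] = 3, the sequence is eventually periodic: after a pre-period of length 4 it cycles with period 6.

6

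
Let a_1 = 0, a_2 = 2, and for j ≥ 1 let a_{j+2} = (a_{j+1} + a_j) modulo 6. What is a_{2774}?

4

Listing terms: a_1 = 0,  a_2 = 2,  a_3 = 2,  a_4 = 4,  a_5 = 0,  a_6 = 4,  a_7 = 4,  a_8 = 2,  a_9 = 0,  a_{10} = 2.
Since (a_9, a_{10}) = (a_1, a_2) = (0, 2) (two consecutive terms determine the rest), the sequence is periodic with period 8.
So a_{2774} = a_{1 + ((2774-1) mod 8)} = a_6 = 4.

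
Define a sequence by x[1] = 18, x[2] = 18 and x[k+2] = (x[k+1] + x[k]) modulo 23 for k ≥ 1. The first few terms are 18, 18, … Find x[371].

8

Listing terms: x[1] = 18,  x[2] = 18,  x[3] = 13,  x[4] = 8,  x[5] = 21,  x[6] = 6,  x[7] = 4,  x[8] = 10,  x[9] = 14,  x[10] = 1,  x[11] = 15,  x[12] = 16,  x[13] = 8,  x[14] = 1,  x[15] = 9,  x[16] = 10,  x[17] = 19,  x[18] = 6,  x[19] = 2,  x[20] = 8,  x[21] = 10,  x[22] = 18,  x[23] = 5,  x[24] = 0,  x[25] = 5,  x[26] = 5,  x[27] = 10,  x[28] = 15,  x[29] = 2,  x[30] = 17,  x[31] = 19,  x[32] = 13,  x[33] = 9,  x[34] = 22,  x[35] = 8,  x[36] = 7,  x[37] = 15,  x[38] = 22,  x[39] = 14,  x[40] = 13,  x[41] = 4,  x[42] = 17,  x[43] = 21,  x[44] = 15,  x[45] = 13,  x[46] = 5,  x[47] = 18,  x[48] = 0,  x[49] = 18,  x[50] = 18.
Since (x[49], x[50]) = (x[1], x[2]) = (18, 18) (two consecutive terms determine the rest), the sequence is periodic with period 48.
(371 - 1) mod 48 = 34, so x[371] = x[35] = 8.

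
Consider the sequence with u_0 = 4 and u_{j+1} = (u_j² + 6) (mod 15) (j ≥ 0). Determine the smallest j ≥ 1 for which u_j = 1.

3

u_0 = 4, u_1 = 7, u_2 = 10, u_3 = 1, u_4 = 7.
Since u_4 = u_1 = 7, the sequence is eventually periodic: after a pre-period of length 1 it cycles with period 3.
The value 1 first appears (with j ≥ 1) at u_3.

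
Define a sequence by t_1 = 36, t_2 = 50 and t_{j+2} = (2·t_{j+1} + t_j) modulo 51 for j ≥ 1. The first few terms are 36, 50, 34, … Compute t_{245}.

15

We have t_1 = 36; t_2 = 50; t_3 = 34; t_4 = 16; t_5 = 15; t_6 = 46; t_7 = 5; t_8 = 5; t_9 = 15; t_{10} = 35; t_{11} = 34; t_{12} = 1; t_{13} = 36; t_{14} = 22; t_{15} = 29; t_{16} = 29; t_{17} = 36; t_{18} = 50.
Since (t_{17}, t_{18}) = (t_1, t_2) = (36, 50) (two consecutive terms determine the rest), the sequence is periodic with period 16.
(245 - 1) mod 16 = 4, so t_{245} = t_5 = 15.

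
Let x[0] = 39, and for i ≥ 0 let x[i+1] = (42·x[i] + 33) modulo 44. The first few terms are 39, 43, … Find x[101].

43

Computing terms: x[0] = 39,  x[1] = 43,  x[2] = 35,  x[3] = 7,  x[4] = 19,  x[5] = 39.
Since x[5] = x[0] = 39, the sequence is periodic with period 5.
So x[101] = x[0 + ((101-0) mod 5)] = x[1] = 43.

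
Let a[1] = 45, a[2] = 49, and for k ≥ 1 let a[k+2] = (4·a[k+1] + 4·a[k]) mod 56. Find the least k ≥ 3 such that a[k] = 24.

7

Listing terms: a[1] = 45, a[2] = 49, a[3] = 40, a[4] = 20, a[5] = 16, a[6] = 32, a[7] = 24, a[8] = 0, a[9] = 40, a[10] = 48, a[11] = 16, a[12] = 32.
Since (a[11], a[12]) = (a[5], a[6]) = (16, 32) (two consecutive terms determine the rest), the sequence is eventually periodic: after a pre-period of length 4 it cycles with period 6.
The value 24 first appears (with k ≥ 3) at a[7].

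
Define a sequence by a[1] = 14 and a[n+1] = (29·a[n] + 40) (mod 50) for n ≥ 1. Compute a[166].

Computing terms: a[1] = 14, a[2] = 46, a[3] = 24, a[4] = 36, a[5] = 34, a[6] = 26, a[7] = 44, a[8] = 16, a[9] = 4, a[10] = 6, a[11] = 14.
The sequence repeats with period 10.
(166 - 1) mod 10 = 5, so a[166] = a[6] = 26.

26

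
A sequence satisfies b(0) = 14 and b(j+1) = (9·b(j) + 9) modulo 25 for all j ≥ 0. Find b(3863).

b(0) = 14,  b(1) = 10,  b(2) = 24,  b(3) = 0,  b(4) = 9,  b(5) = 15,  b(6) = 19,  b(7) = 5,  b(8) = 4,  b(9) = 20,  b(10) = 14.
Since b(10) = b(0) = 14, the sequence is periodic with period 10.
(3863 - 0) mod 10 = 3, so b(3863) = b(3) = 0.

0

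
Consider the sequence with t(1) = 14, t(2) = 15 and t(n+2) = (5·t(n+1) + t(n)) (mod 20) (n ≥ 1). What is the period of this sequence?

6

t(1) = 14, t(2) = 15, t(3) = 9, t(4) = 0, t(5) = 9, t(6) = 5, t(7) = 14, t(8) = 15.
The sequence repeats with period 6.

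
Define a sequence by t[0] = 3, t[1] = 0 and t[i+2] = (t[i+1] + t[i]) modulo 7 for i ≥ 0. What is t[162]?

We have t[0] = 3, t[1] = 0, t[2] = 3, t[3] = 3, t[4] = 6, t[5] = 2, t[6] = 1, t[7] = 3, t[8] = 4, t[9] = 0, t[10] = 4, t[11] = 4, t[12] = 1, t[13] = 5, t[14] = 6, t[15] = 4, t[16] = 3, t[17] = 0.
The sequence repeats with period 16.
So t[162] = t[0 + ((162-0) mod 16)] = t[2] = 3.

3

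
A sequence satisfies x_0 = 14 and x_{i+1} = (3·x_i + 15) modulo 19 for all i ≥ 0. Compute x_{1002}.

Computing terms: x_0 = 14,  x_1 = 0,  x_2 = 15,  x_3 = 3,  x_4 = 5,  x_5 = 11,  x_6 = 10,  x_7 = 7,  x_8 = 17,  x_9 = 9,  x_{10} = 4,  x_{11} = 8,  x_{12} = 1,  x_{13} = 18,  x_{14} = 12,  x_{15} = 13,  x_{16} = 16,  x_{17} = 6,  x_{18} = 14.
Since x_{18} = x_0 = 14, the sequence is periodic with period 18.
(1002 - 0) mod 18 = 12, so x_{1002} = x_{12} = 1.

1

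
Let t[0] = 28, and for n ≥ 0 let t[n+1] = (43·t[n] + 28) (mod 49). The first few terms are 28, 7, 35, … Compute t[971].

We have t[0] = 28,  t[1] = 7,  t[2] = 35,  t[3] = 14,  t[4] = 42,  t[5] = 21,  t[6] = 0,  t[7] = 28.
The sequence repeats with period 7.
(971 - 0) mod 7 = 5, so t[971] = t[5] = 21.

21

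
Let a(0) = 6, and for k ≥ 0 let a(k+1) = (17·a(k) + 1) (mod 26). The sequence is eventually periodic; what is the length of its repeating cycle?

6

Computing terms: a(0) = 6; a(1) = 25; a(2) = 10; a(3) = 15; a(4) = 22; a(5) = 11; a(6) = 6.
The sequence repeats with period 6.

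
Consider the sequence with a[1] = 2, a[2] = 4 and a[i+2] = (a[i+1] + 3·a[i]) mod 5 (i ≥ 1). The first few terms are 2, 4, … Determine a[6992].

3

Listing terms: a[1] = 2,  a[2] = 4,  a[3] = 0,  a[4] = 2,  a[5] = 2,  a[6] = 3,  a[7] = 4,  a[8] = 3,  a[9] = 0,  a[10] = 4,  a[11] = 4,  a[12] = 1,  a[13] = 3,  a[14] = 1,  a[15] = 0,  a[16] = 3,  a[17] = 3,  a[18] = 2,  a[19] = 1,  a[20] = 2,  a[21] = 0,  a[22] = 1,  a[23] = 1,  a[24] = 4,  a[25] = 2,  a[26] = 4.
The sequence repeats with period 24.
So a[6992] = a[1 + ((6992-1) mod 24)] = a[8] = 3.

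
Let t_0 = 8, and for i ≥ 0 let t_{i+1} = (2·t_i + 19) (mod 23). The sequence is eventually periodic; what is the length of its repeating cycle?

We have t_0 = 8, t_1 = 12, t_2 = 20, t_3 = 13, t_4 = 22, t_5 = 17, t_6 = 7, t_7 = 10, t_8 = 16, t_9 = 5, t_{10} = 6, t_{11} = 8.
Since t_{11} = t_0 = 8, the sequence is periodic with period 11.

11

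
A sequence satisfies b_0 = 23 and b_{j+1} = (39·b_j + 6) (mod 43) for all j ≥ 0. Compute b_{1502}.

We have b_0 = 23,  b_1 = 0,  b_2 = 6,  b_3 = 25,  b_4 = 35,  b_5 = 38,  b_6 = 26,  b_7 = 31,  b_8 = 11,  b_9 = 5,  b_{10} = 29,  b_{11} = 19,  b_{12} = 16,  b_{13} = 28,  b_{14} = 23.
The sequence repeats with period 14.
(1502 - 0) mod 14 = 4, so b_{1502} = b_4 = 35.

35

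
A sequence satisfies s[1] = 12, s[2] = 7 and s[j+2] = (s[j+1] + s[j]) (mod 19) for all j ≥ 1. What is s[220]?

We have s[1] = 12; s[2] = 7; s[3] = 0; s[4] = 7; s[5] = 7; s[6] = 14; s[7] = 2; s[8] = 16; s[9] = 18; s[10] = 15; s[11] = 14; s[12] = 10; s[13] = 5; s[14] = 15; s[15] = 1; s[16] = 16; s[17] = 17; s[18] = 14; s[19] = 12; s[20] = 7.
The sequence repeats with period 18.
(220 - 1) mod 18 = 3, so s[220] = s[4] = 7.

7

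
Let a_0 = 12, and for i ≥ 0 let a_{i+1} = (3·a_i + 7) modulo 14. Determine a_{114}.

a_0 = 12,  a_1 = 1,  a_2 = 10,  a_3 = 9,  a_4 = 6,  a_5 = 11,  a_6 = 12.
The sequence repeats with period 6.
So a_{114} = a_{0 + ((114-0) mod 6)} = a_0 = 12.

12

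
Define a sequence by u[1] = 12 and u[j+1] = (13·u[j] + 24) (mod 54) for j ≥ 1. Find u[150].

u[1] = 12,  u[2] = 18,  u[3] = 42,  u[4] = 30,  u[5] = 36,  u[6] = 6,  u[7] = 48,  u[8] = 0,  u[9] = 24,  u[10] = 12.
The sequence repeats with period 9.
(150 - 1) mod 9 = 5, so u[150] = u[6] = 6.

6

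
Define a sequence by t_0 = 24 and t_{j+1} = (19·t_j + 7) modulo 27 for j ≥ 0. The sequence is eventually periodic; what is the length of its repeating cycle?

t_0 = 24,  t_1 = 4,  t_2 = 2,  t_3 = 18,  t_4 = 25,  t_5 = 23,  t_6 = 12,  t_7 = 19,  t_8 = 17,  t_9 = 6,  t_{10} = 13,  t_{11} = 11,  t_{12} = 0,  t_{13} = 7,  t_{14} = 5,  t_{15} = 21,  t_{16} = 1,  t_{17} = 26,  t_{18} = 15,  t_{19} = 22,  t_{20} = 20,  t_{21} = 9,  t_{22} = 16,  t_{23} = 14,  t_{24} = 3,  t_{25} = 10,  t_{26} = 8,  t_{27} = 24.
Since t_{27} = t_0 = 24, the sequence is periodic with period 27.

27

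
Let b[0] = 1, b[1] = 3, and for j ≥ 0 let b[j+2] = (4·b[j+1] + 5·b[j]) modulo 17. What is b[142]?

16

b[0] = 1,  b[1] = 3,  b[2] = 0,  b[3] = 15,  b[4] = 9,  b[5] = 9,  b[6] = 13,  b[7] = 12,  b[8] = 11,  b[9] = 2,  b[10] = 12,  b[11] = 7,  b[12] = 3,  b[13] = 13,  b[14] = 16,  b[15] = 10,  b[16] = 1,  b[17] = 3.
The sequence repeats with period 16.
(142 - 0) mod 16 = 14, so b[142] = b[14] = 16.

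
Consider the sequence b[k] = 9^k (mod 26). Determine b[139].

We have b[0] = 1, b[1] = 9, b[2] = 3, b[3] = 1.
The sequence repeats with period 3.
(139 - 0) mod 3 = 1, so b[139] = b[1] = 9.

9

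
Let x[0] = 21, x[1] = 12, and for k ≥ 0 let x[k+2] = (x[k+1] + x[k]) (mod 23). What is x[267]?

x[0] = 21, x[1] = 12, x[2] = 10, x[3] = 22, x[4] = 9, x[5] = 8, x[6] = 17, x[7] = 2, x[8] = 19, x[9] = 21, x[10] = 17, x[11] = 15, x[12] = 9, x[13] = 1, x[14] = 10, x[15] = 11, x[16] = 21, x[17] = 9, x[18] = 7, x[19] = 16, x[20] = 0, x[21] = 16, x[22] = 16, x[23] = 9, x[24] = 2, x[25] = 11, x[26] = 13, x[27] = 1, x[28] = 14, x[29] = 15, x[30] = 6, x[31] = 21, x[32] = 4, x[33] = 2, x[34] = 6, x[35] = 8, x[36] = 14, x[37] = 22, x[38] = 13, x[39] = 12, x[40] = 2, x[41] = 14, x[42] = 16, x[43] = 7, x[44] = 0, x[45] = 7, x[46] = 7, x[47] = 14, x[48] = 21, x[49] = 12.
Since (x[48], x[49]) = (x[0], x[1]) = (21, 12) (two consecutive terms determine the rest), the sequence is periodic with period 48.
So x[267] = x[0 + ((267-0) mod 48)] = x[27] = 1.

1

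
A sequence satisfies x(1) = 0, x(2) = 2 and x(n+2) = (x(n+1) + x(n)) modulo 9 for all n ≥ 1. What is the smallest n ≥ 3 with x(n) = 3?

We have x(1) = 0, x(2) = 2, x(3) = 2, x(4) = 4, x(5) = 6, x(6) = 1, x(7) = 7, x(8) = 8, x(9) = 6, x(10) = 5, x(11) = 2, x(12) = 7, x(13) = 0, x(14) = 7, x(15) = 7, x(16) = 5, x(17) = 3, x(18) = 8, x(19) = 2, x(20) = 1, x(21) = 3, x(22) = 4, x(23) = 7, x(24) = 2, x(25) = 0, x(26) = 2.
Since (x(25), x(26)) = (x(1), x(2)) = (0, 2) (two consecutive terms determine the rest), the sequence is periodic with period 24.
The value 3 first appears (with n ≥ 3) at x(17).

17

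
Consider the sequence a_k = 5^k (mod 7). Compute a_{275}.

We have a_0 = 1, a_1 = 5, a_2 = 4, a_3 = 6, a_4 = 2, a_5 = 3, a_6 = 1.
Since a_6 = a_0 = 1, the sequence is periodic with period 6.
So a_{275} = a_{0 + ((275-0) mod 6)} = a_5 = 3.

3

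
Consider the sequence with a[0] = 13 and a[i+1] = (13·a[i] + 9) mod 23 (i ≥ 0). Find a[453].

0

a[0] = 13, a[1] = 17, a[2] = 0, a[3] = 9, a[4] = 11, a[5] = 14, a[6] = 7, a[7] = 8, a[8] = 21, a[9] = 6, a[10] = 18, a[11] = 13.
The sequence repeats with period 11.
(453 - 0) mod 11 = 2, so a[453] = a[2] = 0.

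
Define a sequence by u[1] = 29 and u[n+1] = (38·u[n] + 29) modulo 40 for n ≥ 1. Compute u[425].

39

We have u[1] = 29, u[2] = 11, u[3] = 7, u[4] = 15, u[5] = 39, u[6] = 31, u[7] = 7.
Since u[7] = u[3] = 7, the sequence is eventually periodic: after a pre-period of length 2 it cycles with period 4.
For n ≥ 3, u[n] depends only on (n - 3) mod 4. (425 - 3) mod 4 = 2, so u[425] = u[5] = 39.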